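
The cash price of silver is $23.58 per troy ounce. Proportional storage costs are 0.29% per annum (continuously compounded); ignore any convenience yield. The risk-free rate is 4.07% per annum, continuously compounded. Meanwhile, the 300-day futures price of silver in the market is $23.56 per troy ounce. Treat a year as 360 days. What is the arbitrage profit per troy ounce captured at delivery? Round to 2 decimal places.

$0.89 per troy ounce

Fair futures: F* = S·e^(carry·T), with carry = (r + u) = 0.0407 + 0.0029 = 0.0436
F* = 23.58 · e^(0.0436 × 300/360) = 23.58 · e^0.036333 = 23.58 × 1.037001 = $24.4525
Market $23.56 < fair $24.4525: forward underpriced → reverse cash-and-carry (short spot, go long the forward).
At maturity, profit = |F_mkt − F*| = |23.56 − 24.4525| = $0.89 per troy ounce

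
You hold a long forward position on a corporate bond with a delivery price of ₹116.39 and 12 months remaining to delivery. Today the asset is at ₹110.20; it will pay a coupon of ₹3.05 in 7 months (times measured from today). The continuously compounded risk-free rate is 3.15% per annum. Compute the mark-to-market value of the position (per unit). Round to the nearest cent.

-₹5.58

PV(remaining coupons) I = 3.05·e^(−0.0315·7/12) = 2.9945
Current forward F = (S − I)·e^(rT) = (110.20 − 2.9945)·e^(0.0315·12/12) = 107.2055 × 1.032001 = 110.6362
Value (long) = (F − K)·e^(−rT) = (110.6362 − 116.39) × 0.968991 = -5.5754
Value = -₹5.58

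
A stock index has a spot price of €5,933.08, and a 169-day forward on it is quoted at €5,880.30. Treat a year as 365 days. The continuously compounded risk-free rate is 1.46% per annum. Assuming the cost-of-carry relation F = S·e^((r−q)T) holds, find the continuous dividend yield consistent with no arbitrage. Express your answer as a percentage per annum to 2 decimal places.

3.39%

From F = S·e^((r−q)T): (r − q) = ln(F/S)/T
ln(5880.30/5933.08) = ln(0.991104) = -0.008936
(r − q) = -0.008936 / (169/365) = -0.019300
q = r − ln(F/S)/T = 0.0146 + 0.019300 = 0.033900
q = 3.39%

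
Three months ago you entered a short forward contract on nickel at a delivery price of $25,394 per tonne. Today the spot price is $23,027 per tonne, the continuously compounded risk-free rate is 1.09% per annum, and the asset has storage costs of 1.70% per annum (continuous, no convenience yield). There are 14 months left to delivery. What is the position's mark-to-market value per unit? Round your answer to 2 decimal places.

$1584.86 per tonne

Current fair forward for the remaining 14 months: F = S·e^((r + u)·T), (r + u) = 0.0109 + 0.0170 = 0.0279
F = 23027 · e^(0.0279 × 14/12) = 23027 × 1.03308555 = 23788.8610
Value of long forward = (F − K)·e^(−rT) = (23788.8610 − 25394) · e^(−0.0109·14/12)
= -1605.1390 × 0.98736385 = -1584.86
Short position value = −(long value) = $1584.86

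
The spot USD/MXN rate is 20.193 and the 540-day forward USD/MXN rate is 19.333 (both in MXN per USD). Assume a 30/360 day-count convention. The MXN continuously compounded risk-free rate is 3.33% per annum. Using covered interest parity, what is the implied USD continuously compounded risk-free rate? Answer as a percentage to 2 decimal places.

F = S·e^((r_MXN − r_USD)T) ⇒ r_USD = r_MXN − ln(F/S)/T
ln(19.333/20.193) = -0.043523; /(540/360) = -0.029015
r_USD = 0.0333 + 0.029015 = 0.062315
r_USD = 6.23%

6.23%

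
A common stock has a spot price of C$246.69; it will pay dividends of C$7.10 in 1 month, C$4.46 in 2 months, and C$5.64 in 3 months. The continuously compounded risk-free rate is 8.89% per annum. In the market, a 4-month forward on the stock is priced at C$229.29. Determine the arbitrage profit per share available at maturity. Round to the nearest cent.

PV(dividends) I = 7.10·e^(−0.0889·1/12) + 4.46·e^(−0.0889·2/12) + 5.64·e^(−0.0889·3/12) = 16.9580
Fair forward F* = (S − I)·e^(rT) = (246.69 − 16.9580)·e^0.029633 = 229.7320 × 1.030076 = 236.6414
Market C$229.29 < fair 236.6414: forward underpriced → reverse cash-and-carry (short the stock, invest proceeds at r, pay the dividends, go long the forward).
Profit at T = |F_mkt − F*| = |229.29 − 236.6414| = C$7.35 per share

C$7.35 per share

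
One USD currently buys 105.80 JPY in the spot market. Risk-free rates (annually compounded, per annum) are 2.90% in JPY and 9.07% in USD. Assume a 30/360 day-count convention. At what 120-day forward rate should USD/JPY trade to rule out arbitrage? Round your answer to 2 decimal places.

103.77

By covered interest parity, F = S · (1+r_JPY)^T / (1+r_USD)^T
= 105.80 × 1.009575 / 1.029363 = 105.80 × 0.980776
F = 103.77 JPY per USD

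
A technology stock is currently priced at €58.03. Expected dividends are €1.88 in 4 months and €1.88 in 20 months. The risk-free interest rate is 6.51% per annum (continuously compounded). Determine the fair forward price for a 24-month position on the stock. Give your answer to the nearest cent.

€62.08

PV(dividends) I = 1.88·e^(−0.0651·4/12) + 1.88·e^(−0.0651·20/12)
I = 1.8396 + 1.6867 = 3.5263
F = (S − I)·e^(rT) = (58.03 − 3.5263) · e^(0.0651·24/12)
= 54.5037 · e^0.130200 = 54.5037 × 1.139056 = €62.08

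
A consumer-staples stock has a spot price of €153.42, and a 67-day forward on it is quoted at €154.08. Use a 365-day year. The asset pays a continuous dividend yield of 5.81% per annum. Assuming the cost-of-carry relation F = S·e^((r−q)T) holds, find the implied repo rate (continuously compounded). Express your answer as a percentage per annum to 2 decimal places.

8.15%

From F = S·e^((r−q)T): (r − q) = ln(F/S)/T
ln(154.08/153.42) = ln(1.004302) = 0.004293
(r − q) = 0.004293 / (67/365) = 0.023387
r = ln(F/S)/T + q = 0.023387 + 0.0581 = 0.081487
r = 8.15%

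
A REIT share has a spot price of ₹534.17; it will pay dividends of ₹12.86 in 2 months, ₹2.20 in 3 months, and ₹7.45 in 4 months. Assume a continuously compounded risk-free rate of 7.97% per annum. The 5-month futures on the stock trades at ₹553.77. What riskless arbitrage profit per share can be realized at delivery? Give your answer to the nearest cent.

PV(dividends) I = 12.86·e^(−0.0797·2/12) + 2.20·e^(−0.0797·3/12) + 7.45·e^(−0.0797·4/12) = 22.1016
Fair futures F* = (S − I)·e^(rT) = (534.17 − 22.1016)·e^0.033208 = 512.0684 × 1.033766 = 529.3589
Market ₹553.77 > fair 529.3589: forward overpriced → cash-and-carry (borrow at r, buy the stock and collect the dividends, short the forward).
Profit at T = |F_mkt − F*| = |553.77 − 529.3589| = ₹24.41 per share

₹24.41 per share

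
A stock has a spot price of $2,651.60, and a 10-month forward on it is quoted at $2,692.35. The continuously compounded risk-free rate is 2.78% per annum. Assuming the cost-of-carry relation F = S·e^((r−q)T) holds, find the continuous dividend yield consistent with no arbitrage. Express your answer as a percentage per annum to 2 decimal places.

From F = S·e^((r−q)T): (r − q) = ln(F/S)/T
ln(2692.35/2651.60) = ln(1.015368) = 0.015251
(r − q) = 0.015251 / (10/12) = 0.018301
q = r − ln(F/S)/T = 0.0278 − 0.018301 = 0.009499
q = 0.95%

0.95%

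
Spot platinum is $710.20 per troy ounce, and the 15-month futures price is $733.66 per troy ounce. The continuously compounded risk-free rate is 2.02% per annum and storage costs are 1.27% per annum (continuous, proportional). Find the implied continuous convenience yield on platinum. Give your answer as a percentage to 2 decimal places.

F = S·e^((r+u−y)T) ⇒ (r+u−y) = ln(F/S)/T
ln(733.66/710.20) = 0.032499; /T ⇒ 0.025999
y = r + u − ln(F/S)/T = 0.0202 + 0.0127 − 0.025999 = 0.006901
y = 0.69%

0.69%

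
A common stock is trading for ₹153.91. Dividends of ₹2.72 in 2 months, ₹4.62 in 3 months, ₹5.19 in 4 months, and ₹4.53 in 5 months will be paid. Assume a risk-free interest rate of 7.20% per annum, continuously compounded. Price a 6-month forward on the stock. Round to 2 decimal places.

₹142.25

PV(dividends) I = 2.72·e^(−0.0720·2/12) + 4.62·e^(−0.0720·3/12) + 5.19·e^(−0.0720·4/12) + 4.53·e^(−0.0720·5/12)
I = 2.6876 + 4.5376 + 5.0669 + 4.3961 = 16.6882
F = (S − I)·e^(rT) = (153.91 − 16.6882) · e^(0.0720·6/12)
= 137.2218 · e^0.036000 = 137.2218 × 1.036656 = ₹142.25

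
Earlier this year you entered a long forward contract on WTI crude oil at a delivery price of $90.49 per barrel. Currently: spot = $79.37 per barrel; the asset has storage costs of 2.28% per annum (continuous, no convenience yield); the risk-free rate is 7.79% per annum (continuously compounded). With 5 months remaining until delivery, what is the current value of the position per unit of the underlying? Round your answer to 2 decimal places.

Current fair forward for the remaining 5 months: F = S·e^((r + u)·T), (r + u) = 0.0779 + 0.0228 = 0.1007
F = 79.37 · e^(0.1007 × 5/12) = 79.37 × 1.042851 = 82.7711
Value of long forward = (F − K)·e^(−rT) = (82.7711 − 90.49) · e^(−0.0779·5/12)
= -7.7189 × 0.968063 = -7.47

-$7.47 per barrel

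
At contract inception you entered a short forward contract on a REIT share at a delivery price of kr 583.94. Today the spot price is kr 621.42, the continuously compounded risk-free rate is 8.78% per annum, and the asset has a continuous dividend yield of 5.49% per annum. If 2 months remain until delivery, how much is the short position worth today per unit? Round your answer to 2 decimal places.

Current fair forward for the remaining 2 months: F = S·e^((r − q)·T), (r − q) = 0.0878 − 0.0549 = 0.0329
F = 621.42 · e^(0.0329 × 2/12) = 621.42 × 1.005498 = 624.8366
Value of long forward = (F − K)·e^(−rT) = (624.8366 − 583.94) · e^(−0.0878·2/12)
= 40.8966 × 0.985473 = 40.30
Short position value = −(long value) = -kr 40.30

-kr 40.30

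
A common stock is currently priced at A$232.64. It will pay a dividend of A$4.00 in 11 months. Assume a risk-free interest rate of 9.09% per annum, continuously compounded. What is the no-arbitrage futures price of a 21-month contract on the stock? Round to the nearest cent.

PV(dividends) I = 4.00·e^(−0.0909·11/12)
I = 3.6802
F = (S − I)·e^(rT) = (232.64 − 3.6802) · e^(0.0909·21/12)
= 228.9598 · e^0.159075 = 228.9598 × 1.172426 = A$268.44

A$268.44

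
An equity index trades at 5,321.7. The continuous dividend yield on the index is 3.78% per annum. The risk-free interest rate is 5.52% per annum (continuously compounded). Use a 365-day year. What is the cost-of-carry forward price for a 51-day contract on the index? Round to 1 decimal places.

F = S·e^((r − q)T) = 5321.7 · e^((0.0552 − 0.0378) × 51/365)
= 5321.7 · e^0.002431 = 5321.7 × 1.002434
F = 5,334.7

5,334.7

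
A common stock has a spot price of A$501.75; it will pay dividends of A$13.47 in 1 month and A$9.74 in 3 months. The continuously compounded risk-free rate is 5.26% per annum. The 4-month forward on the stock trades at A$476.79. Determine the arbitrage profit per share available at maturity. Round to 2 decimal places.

PV(dividends) I = 13.47·e^(−0.0526·1/12) + 9.74·e^(−0.0526·3/12) = 23.0238
Fair forward F* = (S − I)·e^(rT) = (501.75 − 23.0238)·e^0.017533 = 478.7262 × 1.017688 = 487.1939
Market A$476.79 < fair 487.1939: forward underpriced → reverse cash-and-carry (short the stock, invest proceeds at r, pay the dividends, go long the forward).
Profit at T = |F_mkt − F*| = |476.79 − 487.1939| = A$10.40 per share

A$10.40 per share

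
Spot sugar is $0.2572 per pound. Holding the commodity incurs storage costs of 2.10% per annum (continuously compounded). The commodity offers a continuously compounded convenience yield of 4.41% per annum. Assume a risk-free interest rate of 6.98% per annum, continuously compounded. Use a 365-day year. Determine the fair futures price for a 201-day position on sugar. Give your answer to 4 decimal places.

$0.2639 per pound

Net carry = r + u − y = 0.0698 + 0.0210 − 0.0441 = 0.0467
F = S·e^((r+u−y)T) = 0.2572 · e^(0.0467 × 201/365) = 0.2572 · e^0.025717
= 0.2572 × 1.026051 = $0.2639 per pound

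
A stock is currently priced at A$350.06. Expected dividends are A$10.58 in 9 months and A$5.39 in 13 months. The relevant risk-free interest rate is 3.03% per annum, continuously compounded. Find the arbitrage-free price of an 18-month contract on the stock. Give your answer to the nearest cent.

A$350.06

PV(dividends) I = 10.58·e^(−0.0303·9/12) + 5.39·e^(−0.0303·13/12)
I = 10.3423 + 5.2159 = 15.5582
F = (S − I)·e^(rT) = (350.06 − 15.5582) · e^(0.0303·18/12)
= 334.5018 · e^0.045450 = 334.5018 × 1.046499 = A$350.06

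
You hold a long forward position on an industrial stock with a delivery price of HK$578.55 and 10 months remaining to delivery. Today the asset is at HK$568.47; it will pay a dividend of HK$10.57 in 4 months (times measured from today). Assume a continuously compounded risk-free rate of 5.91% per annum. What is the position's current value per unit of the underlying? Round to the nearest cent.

PV(remaining dividends) I = 10.57·e^(−0.0591·4/12) = 10.3638
Current forward F = (S − I)·e^(rT) = (568.47 − 10.3638)·e^(0.0591·10/12) = 558.1062 × 1.050483 = 586.2811
Value (long) = (F − K)·e^(−rT) = (586.2811 − 578.55) × 0.951943 = 7.3596
Value = HK$7.36

HK$7.36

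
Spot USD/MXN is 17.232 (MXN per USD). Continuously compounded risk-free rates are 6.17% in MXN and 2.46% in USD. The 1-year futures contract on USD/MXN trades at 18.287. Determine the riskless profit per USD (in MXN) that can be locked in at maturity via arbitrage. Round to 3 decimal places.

Fair futures: F* = S·e^(carry·T), with carry = (r_MXN − r_USD) = 0.0617 − 0.0246 = 0.0371
F* = 17.232 · e^(0.0371 × 1) = 17.232 · e^0.037100 = 17.232 × 1.037797 = 17.8833
Market 18.287 > fair 17.8833: forward overpriced → cash-and-carry (buy spot, short the forward).
At maturity, profit = |F_mkt − F*| = |18.287 − 17.8833| = 0.404 per USD (in MXN)

0.404 per USD (in MXN)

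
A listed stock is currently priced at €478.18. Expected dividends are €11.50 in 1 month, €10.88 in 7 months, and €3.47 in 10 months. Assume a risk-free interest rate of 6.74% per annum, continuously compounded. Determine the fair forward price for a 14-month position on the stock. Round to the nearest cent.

€490.06

PV(dividends) I = 11.50·e^(−0.0674·1/12) + 10.88·e^(−0.0674·7/12) + 3.47·e^(−0.0674·10/12)
I = 11.4356 + 10.4605 + 3.2805 = 25.1766
F = (S − I)·e^(rT) = (478.18 − 25.1766) · e^(0.0674·14/12)
= 453.0034 · e^0.078633 = 453.0034 × 1.081807 = €490.06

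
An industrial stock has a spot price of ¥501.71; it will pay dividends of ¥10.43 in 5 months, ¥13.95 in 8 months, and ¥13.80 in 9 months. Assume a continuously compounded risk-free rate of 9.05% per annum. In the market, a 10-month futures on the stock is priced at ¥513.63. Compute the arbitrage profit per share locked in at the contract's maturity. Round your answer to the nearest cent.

PV(dividends) I = 10.43·e^(−0.0905·5/12) + 13.95·e^(−0.0905·8/12) + 13.80·e^(−0.0905·9/12) = 36.0717
Fair futures F* = (S − I)·e^(rT) = (501.71 − 36.0717)·e^0.075417 = 465.6383 × 1.078334 = 502.1136
Market ¥513.63 > fair 502.1136: forward overpriced → cash-and-carry (borrow at r, buy the stock and collect the dividends, short the forward).
Profit at T = |F_mkt − F*| = |513.63 − 502.1136| = ¥11.52 per share

¥11.52 per share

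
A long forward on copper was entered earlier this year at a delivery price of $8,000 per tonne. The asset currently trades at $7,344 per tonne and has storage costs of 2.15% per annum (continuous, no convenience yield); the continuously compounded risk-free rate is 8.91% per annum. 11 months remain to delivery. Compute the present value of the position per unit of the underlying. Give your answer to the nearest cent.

Current fair forward for the remaining 11 months: F = S·e^((r + u)·T), (r + u) = 0.0891 + 0.0215 = 0.1106
F = 7344 · e^(0.1106 × 11/12) = 7344 × 1.10670080 = 8127.6107
Value of long forward = (F − K)·e^(−rT) = (8127.6107 − 8000) · e^(−0.0891·11/12)
= 127.6107 × 0.92157142 = 117.60

$117.60 per tonne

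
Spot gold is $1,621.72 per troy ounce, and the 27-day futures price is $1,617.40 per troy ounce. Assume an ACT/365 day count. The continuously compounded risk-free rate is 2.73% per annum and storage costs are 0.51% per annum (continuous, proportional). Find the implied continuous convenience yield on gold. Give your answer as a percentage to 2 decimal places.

F = S·e^((r+u−y)T) ⇒ (r+u−y) = ln(F/S)/T
ln(1617.40/1621.72) = -0.002667; /T ⇒ -0.036054
y = r + u − ln(F/S)/T = 0.0273 + 0.0051 + 0.036054 = 0.068454
y = 6.85%

6.85%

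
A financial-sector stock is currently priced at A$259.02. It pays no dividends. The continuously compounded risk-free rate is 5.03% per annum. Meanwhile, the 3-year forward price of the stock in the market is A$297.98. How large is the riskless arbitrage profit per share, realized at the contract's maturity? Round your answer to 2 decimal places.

Fair forward: F* = S·e^(carry·T), with carry = r = 0.0503
F* = 259.02 · e^(0.0503 × 3) = 259.02 · e^0.150900 = 259.02 × 1.162880 = A$301.2092
Market A$297.98 < fair A$301.2092: forward underpriced → reverse cash-and-carry (short spot, go long the forward).
At maturity, profit = |F_mkt − F*| = |297.98 − 301.2092| = A$3.23 per share

A$3.23 per share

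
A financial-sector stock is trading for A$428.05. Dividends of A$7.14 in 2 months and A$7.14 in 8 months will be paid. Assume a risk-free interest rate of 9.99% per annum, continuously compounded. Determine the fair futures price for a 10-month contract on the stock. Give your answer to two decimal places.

PV(dividends) I = 7.14·e^(−0.0999·2/12) + 7.14·e^(−0.0999·8/12)
I = 7.0221 + 6.6800 = 13.7021
F = (S − I)·e^(rT) = (428.05 − 13.7021) · e^(0.0999·10/12)
= 414.3479 · e^0.083250 = 414.3479 × 1.086813 = A$450.32

A$450.32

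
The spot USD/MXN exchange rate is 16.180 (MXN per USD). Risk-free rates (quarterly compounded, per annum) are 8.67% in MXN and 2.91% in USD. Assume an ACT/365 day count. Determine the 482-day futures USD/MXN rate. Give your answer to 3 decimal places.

17.440

By covered interest parity, F = S · (1+r_MXN/4)^(4T) / (1+r_USD/4)^(4T)
= 16.180 × 1.119932 / 1.039031 = 16.180 × 1.077862
F = 17.440 MXN per USD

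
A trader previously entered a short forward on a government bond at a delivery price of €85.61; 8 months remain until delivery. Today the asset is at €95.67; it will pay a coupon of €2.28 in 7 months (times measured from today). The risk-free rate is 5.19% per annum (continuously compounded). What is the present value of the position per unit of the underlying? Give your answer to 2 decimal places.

PV(remaining coupons) I = 2.28·e^(−0.0519·7/12) = 2.2120
Current forward F = (S − I)·e^(rT) = (95.67 − 2.2120)·e^(0.0519·8/12) = 93.4580 × 1.035206 = 96.7483
Value (long) = (F − K)·e^(−rT) = (96.7483 − 85.61) × 0.965992 = 10.7595
Short position value = −(long value) = -€10.76

-€10.76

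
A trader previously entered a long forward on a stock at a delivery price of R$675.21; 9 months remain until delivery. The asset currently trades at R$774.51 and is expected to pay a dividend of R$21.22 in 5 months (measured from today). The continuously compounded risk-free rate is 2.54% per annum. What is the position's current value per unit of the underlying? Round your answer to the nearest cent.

R$91.04

PV(remaining dividends) I = 21.22·e^(−0.0254·5/12) = 20.9966
Current forward F = (S − I)·e^(rT) = (774.51 − 20.9966)·e^(0.0254·9/12) = 753.5134 × 1.019233 = 768.0057
Value (long) = (F − K)·e^(−rT) = (768.0057 − 675.21) × 0.981130 = 91.0446
Value = R$91.04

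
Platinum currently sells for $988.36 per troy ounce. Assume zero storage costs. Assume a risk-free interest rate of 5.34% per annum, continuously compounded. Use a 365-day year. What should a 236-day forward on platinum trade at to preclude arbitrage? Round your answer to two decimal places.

F = S·e^(rT) = 988.36 · e^(0.0534 × 236/365) = 988.36 · e^0.034527
= 988.36 × 1.035130 = $1,023.08 per troy ounce

$1,023.08 per troy ounce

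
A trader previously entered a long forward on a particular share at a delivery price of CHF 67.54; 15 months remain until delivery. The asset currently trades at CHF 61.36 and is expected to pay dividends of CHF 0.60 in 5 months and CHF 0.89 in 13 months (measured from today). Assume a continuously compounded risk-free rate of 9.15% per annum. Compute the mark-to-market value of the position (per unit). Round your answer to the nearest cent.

-CHF 0.26

PV(remaining dividends) I = 0.60·e^(−0.0915·5/12) + 0.89·e^(−0.0915·13/12) = 1.3836
Current forward F = (S − I)·e^(rT) = (61.36 − 1.3836)·e^(0.0915·15/12) = 59.9764 × 1.121172 = 67.2439
Value (long) = (F − K)·e^(−rT) = (67.2439 − 67.54) × 0.891923 = -0.2641
Value = -CHF 0.26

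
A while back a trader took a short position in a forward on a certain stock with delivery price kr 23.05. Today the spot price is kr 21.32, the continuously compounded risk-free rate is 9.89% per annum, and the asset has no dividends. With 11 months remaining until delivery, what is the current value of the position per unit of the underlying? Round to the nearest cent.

Current fair forward for the remaining 11 months: F = S·e^(r·T), r = 0.0989
F = 21.32 · e^(0.0989 × 11/12) = 21.32 × 1.094895 = 23.3432
Value of long forward = (F − K)·e^(−rT) = (23.3432 − 23.05) · e^(−0.0989·11/12)
= 0.2932 × 0.913330 = 0.27
Short position value = −(long value) = -kr 0.27

-kr 0.27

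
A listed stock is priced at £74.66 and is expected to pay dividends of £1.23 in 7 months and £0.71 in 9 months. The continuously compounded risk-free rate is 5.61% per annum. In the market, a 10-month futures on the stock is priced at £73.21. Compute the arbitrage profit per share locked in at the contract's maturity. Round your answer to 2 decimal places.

PV(dividends) I = 1.23·e^(−0.0561·7/12) + 0.71·e^(−0.0561·9/12) = 1.8711
Fair futures F* = (S − I)·e^(rT) = (74.66 − 1.8711)·e^0.046750 = 72.7889 × 1.047860 = 76.2726
Market £73.21 < fair 76.2726: forward underpriced → reverse cash-and-carry (short the stock, invest proceeds at r, pay the dividends, go long the forward).
Profit at T = |F_mkt − F*| = |73.21 − 76.2726| = £3.06 per share

£3.06 per share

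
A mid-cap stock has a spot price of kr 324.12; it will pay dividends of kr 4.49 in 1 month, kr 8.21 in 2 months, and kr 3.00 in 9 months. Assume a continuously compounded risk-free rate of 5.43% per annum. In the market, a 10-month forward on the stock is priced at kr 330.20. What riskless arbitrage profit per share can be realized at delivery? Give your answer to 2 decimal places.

kr 7.28 per share

PV(dividends) I = 4.49·e^(−0.0543·1/12) + 8.21·e^(−0.0543·2/12) + 3.00·e^(−0.0543·9/12) = 15.4860
Fair forward F* = (S − I)·e^(rT) = (324.12 − 15.4860)·e^0.045250 = 308.6340 × 1.046289 = 322.9204
Market kr 330.20 > fair 322.9204: forward overpriced → cash-and-carry (borrow at r, buy the stock and collect the dividends, short the forward).
Profit at T = |F_mkt − F*| = |330.20 − 322.9204| = kr 7.28 per share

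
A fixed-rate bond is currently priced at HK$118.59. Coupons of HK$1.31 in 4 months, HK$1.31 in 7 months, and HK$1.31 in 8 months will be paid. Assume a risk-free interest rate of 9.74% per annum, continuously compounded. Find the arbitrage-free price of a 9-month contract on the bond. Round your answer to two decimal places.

PV(coupons) I = 1.31·e^(−0.0974·4/12) + 1.31·e^(−0.0974·7/12) + 1.31·e^(−0.0974·8/12)
I = 1.2682 + 1.2376 + 1.2276 = 3.7334
F = (S − I)·e^(rT) = (118.59 − 3.7334) · e^(0.0974·9/12)
= 114.8566 · e^0.073050 = 114.8566 × 1.075784 = HK$123.56

HK$123.56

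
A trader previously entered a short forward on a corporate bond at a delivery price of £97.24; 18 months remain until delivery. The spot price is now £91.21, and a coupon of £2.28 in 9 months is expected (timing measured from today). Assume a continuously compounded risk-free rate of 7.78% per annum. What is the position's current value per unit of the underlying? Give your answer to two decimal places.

-£2.53

PV(remaining coupons) I = 2.28·e^(−0.0778·9/12) = 2.1508
Current forward F = (S − I)·e^(rT) = (91.21 − 2.1508)·e^(0.0778·18/12) = 89.0592 × 1.123782 = 100.0831
Value (long) = (F − K)·e^(−rT) = (100.0831 − 97.24) × 0.889852 = 2.5299
Short position value = −(long value) = -£2.53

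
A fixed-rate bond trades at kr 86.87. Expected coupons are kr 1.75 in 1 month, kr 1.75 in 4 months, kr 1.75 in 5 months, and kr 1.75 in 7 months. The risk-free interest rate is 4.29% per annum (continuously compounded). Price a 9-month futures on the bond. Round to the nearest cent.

kr 82.59

PV(coupons) I = 1.75·e^(−0.0429·1/12) + 1.75·e^(−0.0429·4/12) + 1.75·e^(−0.0429·5/12) + 1.75·e^(−0.0429·7/12)
I = 1.7438 + 1.7252 + 1.7190 + 1.7067 = 6.8947
F = (S − I)·e^(rT) = (86.87 − 6.8947) · e^(0.0429·9/12)
= 79.9753 · e^0.032175 = 79.9753 × 1.032698 = kr 82.59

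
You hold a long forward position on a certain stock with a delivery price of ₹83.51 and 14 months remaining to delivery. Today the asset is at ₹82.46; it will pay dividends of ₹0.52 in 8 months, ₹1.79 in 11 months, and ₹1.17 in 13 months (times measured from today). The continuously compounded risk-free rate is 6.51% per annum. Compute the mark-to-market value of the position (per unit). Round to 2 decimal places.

PV(remaining dividends) I = 0.52·e^(−0.0651·8/12) + 1.79·e^(−0.0651·11/12) + 1.17·e^(−0.0651·13/12) = 3.2745
Current forward F = (S − I)·e^(rT) = (82.46 − 3.2745)·e^(0.0651·14/12) = 79.1855 × 1.078909 = 85.4339
Value (long) = (F − K)·e^(−rT) = (85.4339 − 83.51) × 0.926863 = 1.7832
Value = ₹1.78

₹1.78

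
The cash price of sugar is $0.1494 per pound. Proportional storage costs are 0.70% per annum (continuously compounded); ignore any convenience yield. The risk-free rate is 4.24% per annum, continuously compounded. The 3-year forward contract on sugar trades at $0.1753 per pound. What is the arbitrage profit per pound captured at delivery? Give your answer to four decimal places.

Fair forward: F* = S·e^(carry·T), with carry = (r + u) = 0.0424 + 0.0070 = 0.0494
F* = 0.1494 · e^(0.0494 × 3) = 0.1494 · e^0.148200 = 0.1494 × 1.159745 = $0.1733
Market $0.1753 > fair $0.1733: forward overpriced → cash-and-carry (buy spot, short the forward).
At maturity, profit = |F_mkt − F*| = |0.1753 − 0.1733| = $0.0020 per pound

$0.0020 per pound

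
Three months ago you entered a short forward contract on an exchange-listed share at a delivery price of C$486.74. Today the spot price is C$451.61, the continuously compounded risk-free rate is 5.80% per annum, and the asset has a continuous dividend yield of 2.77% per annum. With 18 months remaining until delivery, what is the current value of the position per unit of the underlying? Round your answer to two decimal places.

Current fair forward for the remaining 18 months: F = S·e^((r − q)·T), (r − q) = 0.0580 − 0.0277 = 0.0303
F = 451.61 · e^(0.0303 × 18/12) = 451.61 × 1.046499 = 472.6094
Value of long forward = (F − K)·e^(−rT) = (472.6094 − 486.74) · e^(−0.0580·18/12)
= -14.1306 × 0.916677 = -12.95
Short position value = −(long value) = C$12.95

C$12.95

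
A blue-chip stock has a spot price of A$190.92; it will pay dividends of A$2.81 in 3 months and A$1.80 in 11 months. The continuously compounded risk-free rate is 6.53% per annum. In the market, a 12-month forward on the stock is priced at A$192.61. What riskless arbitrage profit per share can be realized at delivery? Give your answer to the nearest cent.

A$6.43 per share

PV(dividends) I = 2.81·e^(−0.0653·3/12) + 1.80·e^(−0.0653·11/12) = 4.4599
Fair forward F* = (S − I)·e^(rT) = (190.92 − 4.4599)·e^0.065300 = 186.4601 × 1.067479 = 199.0422
Market A$192.61 < fair 199.0422: forward underpriced → reverse cash-and-carry (short the stock, invest proceeds at r, pay the dividends, go long the forward).
Profit at T = |F_mkt − F*| = |192.61 − 199.0422| = A$6.43 per share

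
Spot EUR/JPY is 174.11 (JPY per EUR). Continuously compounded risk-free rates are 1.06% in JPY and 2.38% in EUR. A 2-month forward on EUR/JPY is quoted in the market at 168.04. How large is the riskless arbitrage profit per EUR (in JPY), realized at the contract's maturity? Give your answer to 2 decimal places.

5.69 per EUR (in JPY)

Fair forward: F* = S·e^(carry·T), with carry = (r_JPY − r_EUR) = 0.0106 − 0.0238 = -0.0132
F* = 174.11 · e^(-0.0132 × 2/12) = 174.11 · e^-0.002200 = 174.11 × 0.997802 = 173.7273
Market 168.04 < fair 173.7273: forward underpriced → reverse cash-and-carry (short spot, go long the forward).
At maturity, profit = |F_mkt − F*| = |168.04 − 173.7273| = 5.69 per EUR (in JPY)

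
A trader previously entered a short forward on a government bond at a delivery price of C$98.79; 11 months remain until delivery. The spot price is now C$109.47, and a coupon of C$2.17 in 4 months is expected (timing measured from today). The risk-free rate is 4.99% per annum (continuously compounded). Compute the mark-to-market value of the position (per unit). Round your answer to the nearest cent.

PV(remaining coupons) I = 2.17·e^(−0.0499·4/12) = 2.1342
Current forward F = (S − I)·e^(rT) = (109.47 − 2.1342)·e^(0.0499·11/12) = 107.3358 × 1.046804 = 112.3595
Value (long) = (F − K)·e^(−rT) = (112.3595 − 98.79) × 0.955289 = 12.9628
Short position value = −(long value) = -C$12.96

-C$12.96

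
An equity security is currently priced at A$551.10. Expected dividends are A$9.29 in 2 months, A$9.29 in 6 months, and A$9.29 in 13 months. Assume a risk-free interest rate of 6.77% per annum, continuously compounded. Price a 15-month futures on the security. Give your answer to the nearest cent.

A$570.60

PV(dividends) I = 9.29·e^(−0.0677·2/12) + 9.29·e^(−0.0677·6/12) + 9.29·e^(−0.0677·13/12)
I = 9.1858 + 8.9808 + 8.6330 = 26.7996
F = (S − I)·e^(rT) = (551.10 − 26.7996) · e^(0.0677·15/12)
= 524.3004 · e^0.084625 = 524.3004 × 1.088309 = A$570.60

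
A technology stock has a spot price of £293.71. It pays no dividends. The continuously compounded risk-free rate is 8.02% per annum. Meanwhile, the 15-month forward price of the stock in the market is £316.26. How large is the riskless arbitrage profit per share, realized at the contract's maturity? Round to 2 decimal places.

Fair forward: F* = S·e^(carry·T), with carry = r = 0.0802
F* = 293.71 · e^(0.0802 × 15/12) = 293.71 · e^0.100250 = 293.71 × 1.105447 = £324.6808
Market £316.26 < fair £324.6808: forward underpriced → reverse cash-and-carry (short spot, go long the forward).
At maturity, profit = |F_mkt − F*| = |316.26 − 324.6808| = £8.42 per share

£8.42 per share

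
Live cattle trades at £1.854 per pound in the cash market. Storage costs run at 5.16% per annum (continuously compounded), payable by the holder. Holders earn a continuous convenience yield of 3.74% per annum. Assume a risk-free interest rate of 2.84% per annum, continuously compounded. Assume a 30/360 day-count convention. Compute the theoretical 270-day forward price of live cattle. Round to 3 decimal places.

£1.914 per pound

Net carry = r + u − y = 0.0284 + 0.0516 − 0.0374 = 0.0426
F = S·e^((r+u−y)T) = 1.854 · e^(0.0426 × 270/360) = 1.854 · e^0.031950
= 1.854 × 1.032466 = £1.914 per pound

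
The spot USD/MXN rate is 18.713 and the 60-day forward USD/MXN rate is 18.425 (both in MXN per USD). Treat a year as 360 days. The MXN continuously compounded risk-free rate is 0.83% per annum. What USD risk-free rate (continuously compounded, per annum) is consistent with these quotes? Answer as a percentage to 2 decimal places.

F = S·e^((r_MXN − r_USD)T) ⇒ r_USD = r_MXN − ln(F/S)/T
ln(18.425/18.713) = -0.015510; /(60/360) = -0.093060
r_USD = 0.0083 + 0.093060 = 0.101360
r_USD = 10.14%

10.14%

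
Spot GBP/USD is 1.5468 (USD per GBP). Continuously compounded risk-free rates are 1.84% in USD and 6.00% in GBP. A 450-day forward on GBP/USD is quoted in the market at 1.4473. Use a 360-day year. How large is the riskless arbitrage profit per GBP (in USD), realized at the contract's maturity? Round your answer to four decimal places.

0.0211 per GBP (in USD)

Fair forward: F* = S·e^(carry·T), with carry = (r_USD − r_GBP) = 0.0184 − 0.0600 = -0.0416
F* = 1.5468 · e^(-0.0416 × 450/360) = 1.5468 · e^-0.052000 = 1.5468 × 0.949329 = 1.4684
Market 1.4473 < fair 1.4684: forward underpriced → reverse cash-and-carry (short spot, go long the forward).
At maturity, profit = |F_mkt − F*| = |1.4473 − 1.4684| = 0.0211 per GBP (in USD)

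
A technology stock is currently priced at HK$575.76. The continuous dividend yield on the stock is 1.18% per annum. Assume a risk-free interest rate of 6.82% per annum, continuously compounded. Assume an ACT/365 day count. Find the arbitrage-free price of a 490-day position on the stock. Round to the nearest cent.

F = S·e^((r − q)T) = 575.76 · e^((0.0682 − 0.0118) × 490/365)
= 575.76 · e^0.075715 = 575.76 × 1.078655
F = HK$621.05

HK$621.05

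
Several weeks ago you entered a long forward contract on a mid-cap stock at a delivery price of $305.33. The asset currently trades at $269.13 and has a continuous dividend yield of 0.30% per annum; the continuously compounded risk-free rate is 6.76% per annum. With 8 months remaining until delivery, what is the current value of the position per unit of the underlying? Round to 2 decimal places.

-$23.28

Current fair forward for the remaining 8 months: F = S·e^((r − q)·T), (r − q) = 0.0676 − 0.0030 = 0.0646
F = 269.13 · e^(0.0646 × 8/12) = 269.13 × 1.044007 = 280.9736
Value of long forward = (F − K)·e^(−rT) = (280.9736 − 305.33) · e^(−0.0676·8/12)
= -24.3564 × 0.955934 = -23.28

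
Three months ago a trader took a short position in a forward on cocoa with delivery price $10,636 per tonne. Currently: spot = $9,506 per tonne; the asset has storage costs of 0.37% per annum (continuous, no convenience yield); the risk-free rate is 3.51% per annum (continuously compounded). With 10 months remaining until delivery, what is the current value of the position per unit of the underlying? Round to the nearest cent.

$794.05 per tonne

Current fair forward for the remaining 10 months: F = S·e^((r + u)·T), (r + u) = 0.0351 + 0.0037 = 0.0388
F = 9506 · e^(0.0388 × 10/12) = 9506 × 1.03286174 = 9818.3837
Value of long forward = (F − K)·e^(−rT) = (9818.3837 − 10636) · e^(−0.0351·10/12)
= -817.6163 × 0.97117364 = -794.05
Short position value = −(long value) = $794.05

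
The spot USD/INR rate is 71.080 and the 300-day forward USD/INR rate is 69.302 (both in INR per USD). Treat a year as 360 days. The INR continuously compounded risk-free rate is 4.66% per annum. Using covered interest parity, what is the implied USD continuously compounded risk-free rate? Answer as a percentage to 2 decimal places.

7.70%

F = S·e^((r_INR − r_USD)T) ⇒ r_USD = r_INR − ln(F/S)/T
ln(69.302/71.080) = -0.025332; /(300/360) = -0.030398
r_USD = 0.0466 + 0.030398 = 0.076998
r_USD = 7.70%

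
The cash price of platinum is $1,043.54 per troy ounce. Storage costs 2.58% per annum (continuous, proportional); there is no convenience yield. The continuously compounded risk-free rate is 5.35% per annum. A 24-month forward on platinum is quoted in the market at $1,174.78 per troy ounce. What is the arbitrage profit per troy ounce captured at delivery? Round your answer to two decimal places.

$48.11 per troy ounce

Fair forward: F* = S·e^(carry·T), with carry = (r + u) = 0.0535 + 0.0258 = 0.0793
F* = 1043.54 · e^(0.0793 × 24/12) = 1043.54 · e^0.15860000 = 1043.54 × 1.17186911 = $1222.8923
Market $1174.78 < fair $1222.8923: forward underpriced → reverse cash-and-carry (short spot, go long the forward).
At maturity, profit = |F_mkt − F*| = |1174.78 − 1222.8923| = $48.11 per troy ounce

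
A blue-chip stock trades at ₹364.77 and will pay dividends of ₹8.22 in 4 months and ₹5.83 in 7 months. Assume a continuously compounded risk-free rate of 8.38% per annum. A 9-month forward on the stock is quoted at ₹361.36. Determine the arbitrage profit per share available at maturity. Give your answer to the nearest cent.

PV(dividends) I = 8.22·e^(−0.0838·4/12) + 5.83·e^(−0.0838·7/12) = 13.5454
Fair forward F* = (S − I)·e^(rT) = (364.77 − 13.5454)·e^0.062850 = 351.2246 × 1.064867 = 374.0075
Market ₹361.36 < fair 374.0075: forward underpriced → reverse cash-and-carry (short the stock, invest proceeds at r, pay the dividends, go long the forward).
Profit at T = |F_mkt − F*| = |361.36 − 374.0075| = ₹12.65 per share

₹12.65 per share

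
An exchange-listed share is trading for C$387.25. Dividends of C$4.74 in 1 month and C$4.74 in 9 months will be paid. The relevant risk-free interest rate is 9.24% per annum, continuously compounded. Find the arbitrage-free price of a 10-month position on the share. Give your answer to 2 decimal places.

C$408.39

PV(dividends) I = 4.74·e^(−0.0924·1/12) + 4.74·e^(−0.0924·9/12)
I = 4.7036 + 4.4226 = 9.1262
F = (S − I)·e^(rT) = (387.25 − 9.1262) · e^(0.0924·10/12)
= 378.1238 · e^0.077000 = 378.1238 × 1.080042 = C$408.39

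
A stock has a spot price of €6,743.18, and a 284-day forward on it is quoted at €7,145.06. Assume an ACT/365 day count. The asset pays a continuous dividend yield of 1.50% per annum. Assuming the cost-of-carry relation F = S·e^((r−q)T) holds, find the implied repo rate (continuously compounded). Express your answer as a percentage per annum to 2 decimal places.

From F = S·e^((r−q)T): (r − q) = ln(F/S)/T
ln(7145.06/6743.18) = ln(1.059598) = 0.057890
(r − q) = 0.057890 / (284/365) = 0.074401
r = ln(F/S)/T + q = 0.074401 + 0.0150 = 0.089401
r = 8.94%

8.94%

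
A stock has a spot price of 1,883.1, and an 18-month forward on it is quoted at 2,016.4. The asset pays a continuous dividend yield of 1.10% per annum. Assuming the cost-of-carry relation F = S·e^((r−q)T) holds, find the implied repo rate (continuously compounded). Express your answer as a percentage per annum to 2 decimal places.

5.66%

From F = S·e^((r−q)T): (r − q) = ln(F/S)/T
ln(2016.4/1883.1) = ln(1.070788) = 0.068395
(r − q) = 0.068395 / (18/12) = 0.045597
r = ln(F/S)/T + q = 0.045597 + 0.0110 = 0.056597
r = 5.66%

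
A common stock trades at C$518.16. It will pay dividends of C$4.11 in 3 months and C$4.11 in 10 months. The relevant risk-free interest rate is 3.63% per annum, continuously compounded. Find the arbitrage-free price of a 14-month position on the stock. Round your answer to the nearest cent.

C$532.17

PV(dividends) I = 4.11·e^(−0.0363·3/12) + 4.11·e^(−0.0363·10/12)
I = 4.0729 + 3.9875 = 8.0604
F = (S − I)·e^(rT) = (518.16 − 8.0604) · e^(0.0363·14/12)
= 510.0996 · e^0.042350 = 510.0996 × 1.043260 = C$532.17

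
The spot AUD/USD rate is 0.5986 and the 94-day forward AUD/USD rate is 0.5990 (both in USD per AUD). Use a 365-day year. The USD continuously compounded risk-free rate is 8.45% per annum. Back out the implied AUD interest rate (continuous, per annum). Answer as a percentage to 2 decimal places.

8.19%

F = S·e^((r_USD − r_AUD)T) ⇒ r_AUD = r_USD − ln(F/S)/T
ln(0.5990/0.5986) = 0.000668; /(94/365) = 0.002594
r_AUD = 0.0845 − 0.002594 = 0.081906
r_AUD = 8.19%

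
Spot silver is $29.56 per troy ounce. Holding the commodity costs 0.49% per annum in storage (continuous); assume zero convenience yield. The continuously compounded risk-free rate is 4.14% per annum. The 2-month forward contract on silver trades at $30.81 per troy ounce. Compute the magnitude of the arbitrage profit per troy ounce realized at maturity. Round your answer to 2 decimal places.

Fair forward: F* = S·e^(carry·T), with carry = (r + u) = 0.0414 + 0.0049 = 0.0463
F* = 29.56 · e^(0.0463 × 2/12) = 29.56 · e^0.007717 = 29.56 × 1.007747 = $29.7890
Market $30.81 > fair $29.7890: forward overpriced → cash-and-carry (buy spot, short the forward).
At maturity, profit = |F_mkt − F*| = |30.81 − 29.7890| = $1.02 per troy ounce

$1.02 per troy ounce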